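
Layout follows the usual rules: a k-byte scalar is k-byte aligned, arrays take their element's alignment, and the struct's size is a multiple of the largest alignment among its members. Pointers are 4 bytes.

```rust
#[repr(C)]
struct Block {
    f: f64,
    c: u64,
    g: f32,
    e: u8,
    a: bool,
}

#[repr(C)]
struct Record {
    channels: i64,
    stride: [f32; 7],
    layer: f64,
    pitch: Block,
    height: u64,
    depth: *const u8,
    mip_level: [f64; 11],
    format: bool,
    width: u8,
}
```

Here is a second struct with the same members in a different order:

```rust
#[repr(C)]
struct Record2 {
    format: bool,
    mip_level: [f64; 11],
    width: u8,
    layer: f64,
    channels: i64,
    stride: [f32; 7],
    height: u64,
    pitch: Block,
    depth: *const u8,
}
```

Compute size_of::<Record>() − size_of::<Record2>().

-8

Block: f at 0 (size 8, align 8) → ends 8; c at 8 (size 8, align 8) → ends 16; g at 16 (size 4, align 4) → ends 20; e at 20 (size 1, align 1) → ends 21; a at 21 (size 1, align 1) → ends 22; tail pad 2 to reach multiple of 8; total 24 bytes, alignment 8
channels at 0 (size 8, align 8) → ends 8
stride at 8 (size 28, align 4) → ends 36
pad 4 to align 8 for layer
layer at 40 (size 8, align 8) → ends 48
pitch at 48 (size 24, align 8) → ends 72
height at 72 (size 8, align 8) → ends 80
depth at 80 (size 4, align 4) → ends 84
pad 4 to align 8 for mip_level
mip_level at 88 (size 88, align 8) → ends 176
format at 176 (size 1, align 1) → ends 177
width at 177 (size 1, align 1) → ends 178
tail pad 6 to reach multiple of 8
total 184 bytes, alignment 8
— Record2 —
format at 0 (size 1, align 1) → ends 1
pad 7 to align 8 for mip_level
mip_level at 8 (size 88, align 8) → ends 96
width at 96 (size 1, align 1) → ends 97
pad 7 to align 8 for layer
layer at 104 (size 8, align 8) → ends 112
channels at 112 (size 8, align 8) → ends 120
stride at 120 (size 28, align 4) → ends 148
pad 4 to align 8 for height
height at 152 (size 8, align 8) → ends 160
pitch at 160 (size 24, align 8) → ends 184
depth at 184 (size 4, align 4) → ends 188
tail pad 4 to reach multiple of 8
total 192 bytes, alignment 8
184 − 192 = -8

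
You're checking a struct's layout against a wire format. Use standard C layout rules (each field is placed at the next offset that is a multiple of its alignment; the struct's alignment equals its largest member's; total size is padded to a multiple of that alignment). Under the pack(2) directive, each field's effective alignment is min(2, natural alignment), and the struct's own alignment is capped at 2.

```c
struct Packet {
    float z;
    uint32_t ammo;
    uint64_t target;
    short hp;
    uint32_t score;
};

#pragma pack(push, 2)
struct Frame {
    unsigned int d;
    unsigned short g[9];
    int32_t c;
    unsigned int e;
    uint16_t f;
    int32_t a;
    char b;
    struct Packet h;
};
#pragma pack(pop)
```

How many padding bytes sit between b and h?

Packet: @0: z [4B, align 4] → 4; @4: ammo [4B, align 4] → 8; @8: target [8B, align 8] → 16; @16: hp [2B, align 2] → 18; +2 pad (align 4); @20: score [4B, align 4] → 24; size 24, align 8
@0: d [4B, align 2] → 4
@4: g [18B, align 2] → 22
@22: c [4B, align 2] → 26
@26: e [4B, align 2] → 30
@30: f [2B, align 2] → 32
@32: a [4B, align 2] → 36
@36: b [1B, align 1] → 37
+1 pad (align 2)
@38: h [24B, align 2] → 62

1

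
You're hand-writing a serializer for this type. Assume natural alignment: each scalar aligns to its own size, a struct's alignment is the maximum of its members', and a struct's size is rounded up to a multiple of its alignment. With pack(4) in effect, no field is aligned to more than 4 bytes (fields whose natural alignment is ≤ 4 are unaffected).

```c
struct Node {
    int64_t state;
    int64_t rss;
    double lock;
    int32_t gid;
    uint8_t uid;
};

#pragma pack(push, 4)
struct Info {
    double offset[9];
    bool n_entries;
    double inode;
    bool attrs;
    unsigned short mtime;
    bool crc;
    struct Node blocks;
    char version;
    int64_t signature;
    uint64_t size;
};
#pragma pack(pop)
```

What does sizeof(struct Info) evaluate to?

144 bytes

Node: 0..8  state  (8B, 8-aligned); 8..16  rss  (8B, 8-aligned); 16..24  lock  (8B, 8-aligned); 24..28  gid  (4B, 4-aligned); 28..29  uid  (1B, 1-aligned); 29..32  -- tail padding (3B); sizeof = 32, alignof = 8
0..72  offset  (72B, 4-aligned)
72..73  n_entries  (1B, 1-aligned)
73..76  -- padding (3B)
76..84  inode  (8B, 4-aligned)
84..85  attrs  (1B, 1-aligned)
85..86  -- padding (1B)
86..88  mtime  (2B, 2-aligned)
88..89  crc  (1B, 1-aligned)
89..92  -- padding (3B)
92..124  blocks  (32B, 4-aligned)
124..125  version  (1B, 1-aligned)
125..128  -- padding (3B)
128..136  signature  (8B, 4-aligned)
136..144  size  (8B, 4-aligned)
sizeof = 144, alignof = 4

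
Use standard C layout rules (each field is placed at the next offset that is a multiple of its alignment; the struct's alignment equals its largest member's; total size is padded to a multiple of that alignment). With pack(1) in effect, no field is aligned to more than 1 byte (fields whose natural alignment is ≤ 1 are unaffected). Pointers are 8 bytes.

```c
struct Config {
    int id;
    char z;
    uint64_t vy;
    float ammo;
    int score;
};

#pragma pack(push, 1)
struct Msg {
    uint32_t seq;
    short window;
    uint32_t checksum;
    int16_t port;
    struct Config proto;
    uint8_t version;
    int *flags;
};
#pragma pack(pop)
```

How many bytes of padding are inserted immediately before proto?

0

Config: 0..4  id  (4B, 4-aligned); 4..5  z  (1B, 1-aligned); 5..8  -- padding (3B); 8..16  vy  (8B, 8-aligned); 16..20  ammo  (4B, 4-aligned); 20..24  score  (4B, 4-aligned); sizeof = 24, alignof = 8
0..4  seq  (4B, 1-aligned)
4..6  window  (2B, 1-aligned)
6..10  checksum  (4B, 1-aligned)
10..12  port  (2B, 1-aligned)
12..36  proto  (24B, 1-aligned)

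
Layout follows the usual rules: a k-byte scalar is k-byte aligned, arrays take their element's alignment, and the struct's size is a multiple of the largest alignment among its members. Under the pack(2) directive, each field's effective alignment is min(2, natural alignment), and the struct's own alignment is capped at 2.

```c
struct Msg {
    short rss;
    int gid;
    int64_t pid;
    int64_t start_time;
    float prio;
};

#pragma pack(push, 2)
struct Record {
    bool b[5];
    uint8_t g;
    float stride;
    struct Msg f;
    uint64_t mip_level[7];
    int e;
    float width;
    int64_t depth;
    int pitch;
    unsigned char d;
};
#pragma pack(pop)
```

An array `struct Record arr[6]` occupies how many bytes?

Msg: rss at 0 (size 2, align 2) → ends 2; pad 2 to align 4 for gid; gid at 4 (size 4, align 4) → ends 8; pid at 8 (size 8, align 8) → ends 16; start_time at 16 (size 8, align 8) → ends 24; prio at 24 (size 4, align 4) → ends 28; tail pad 4 to reach multiple of 8; total 32 bytes, alignment 8
b at 0 (size 5, align 1) → ends 5
g at 5 (size 1, align 1) → ends 6
stride at 6 (size 4, align 2) → ends 10
f at 10 (size 32, align 2) → ends 42
mip_level at 42 (size 56, align 2) → ends 98
e at 98 (size 4, align 2) → ends 102
width at 102 (size 4, align 2) → ends 106
depth at 106 (size 8, align 2) → ends 114
pitch at 114 (size 4, align 2) → ends 118
d at 118 (size 1, align 1) → ends 119
tail pad 1 to reach multiple of 2
total 120 bytes, alignment 2
array of 6: 6 × 120 = 720

720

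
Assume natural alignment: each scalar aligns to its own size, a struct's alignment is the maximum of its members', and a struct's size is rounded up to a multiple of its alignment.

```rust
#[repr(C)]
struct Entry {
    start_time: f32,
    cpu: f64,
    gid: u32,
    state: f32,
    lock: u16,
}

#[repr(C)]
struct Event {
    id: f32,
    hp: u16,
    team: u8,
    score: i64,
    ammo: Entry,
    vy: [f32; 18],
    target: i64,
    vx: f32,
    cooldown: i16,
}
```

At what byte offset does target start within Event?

Entry: start_time at 0 (size 4, align 4) → ends 4; pad 4 to align 8 for cpu; cpu at 8 (size 8, align 8) → ends 16; gid at 16 (size 4, align 4) → ends 20; state at 20 (size 4, align 4) → ends 24; lock at 24 (size 2, align 2) → ends 26; tail pad 6 to reach multiple of 8; total 32 bytes, alignment 8
id at 0 (size 4, align 4) → ends 4
hp at 4 (size 2, align 2) → ends 6
team at 6 (size 1, align 1) → ends 7
pad 1 to align 8 for score
score at 8 (size 8, align 8) → ends 16
ammo at 16 (size 32, align 8) → ends 48
vy at 48 (size 72, align 4) → ends 120
target at 120 (size 8, align 8) → ends 128

120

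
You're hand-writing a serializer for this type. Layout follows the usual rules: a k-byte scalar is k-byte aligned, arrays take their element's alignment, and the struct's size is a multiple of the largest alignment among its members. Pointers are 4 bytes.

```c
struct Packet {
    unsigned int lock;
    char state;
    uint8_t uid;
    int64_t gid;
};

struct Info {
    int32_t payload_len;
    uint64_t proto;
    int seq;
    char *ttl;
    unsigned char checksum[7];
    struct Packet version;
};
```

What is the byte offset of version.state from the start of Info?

Packet: @0: lock [4B, align 4] → 4; @4: state [1B, align 1] → 5; @5: uid [1B, align 1] → 6; +2 pad (align 8); @8: gid [8B, align 8] → 16; size 16, align 8
@0: payload_len [4B, align 4] → 4
+4 pad (align 8)
@8: proto [8B, align 8] → 16
@16: seq [4B, align 4] → 20
@20: ttl [4B, align 4] → 24
@24: checksum [7B, align 1] → 31
+1 pad (align 8)
@32: version [16B, align 8] → 48
within Packet: state at 4
32 + 4 = 36

36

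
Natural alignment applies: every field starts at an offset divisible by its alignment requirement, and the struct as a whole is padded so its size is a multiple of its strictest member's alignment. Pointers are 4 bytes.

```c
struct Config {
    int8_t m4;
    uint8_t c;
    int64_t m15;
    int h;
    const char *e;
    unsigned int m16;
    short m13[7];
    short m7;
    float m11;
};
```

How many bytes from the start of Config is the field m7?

m4 at 0 (size 1, align 1) → ends 1
c at 1 (size 1, align 1) → ends 2
pad 6 to align 8 for m15
m15 at 8 (size 8, align 8) → ends 16
h at 16 (size 4, align 4) → ends 20
e at 20 (size 4, align 4) → ends 24
m16 at 24 (size 4, align 4) → ends 28
m13 at 28 (size 14, align 2) → ends 42
m7 at 42 (size 2, align 2) → ends 44

42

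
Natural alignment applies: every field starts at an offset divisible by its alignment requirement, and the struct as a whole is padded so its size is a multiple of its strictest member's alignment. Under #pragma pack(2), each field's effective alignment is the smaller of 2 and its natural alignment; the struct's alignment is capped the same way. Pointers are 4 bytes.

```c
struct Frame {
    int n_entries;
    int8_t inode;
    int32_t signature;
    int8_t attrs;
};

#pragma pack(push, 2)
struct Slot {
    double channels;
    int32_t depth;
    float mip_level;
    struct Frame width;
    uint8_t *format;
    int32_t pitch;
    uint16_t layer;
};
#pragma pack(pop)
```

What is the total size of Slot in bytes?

Frame: n_entries at 0 (size 4, align 4) → ends 4; inode at 4 (size 1, align 1) → ends 5; pad 3 to align 4 for signature; signature at 8 (size 4, align 4) → ends 12; attrs at 12 (size 1, align 1) → ends 13; tail pad 3 to reach multiple of 4; total 16 bytes, alignment 4
channels at 0 (size 8, align 2) → ends 8
depth at 8 (size 4, align 2) → ends 12
mip_level at 12 (size 4, align 2) → ends 16
width at 16 (size 16, align 2) → ends 32
format at 32 (size 4, align 2) → ends 36
pitch at 36 (size 4, align 2) → ends 40
layer at 40 (size 2, align 2) → ends 42
total 42 bytes, alignment 2

42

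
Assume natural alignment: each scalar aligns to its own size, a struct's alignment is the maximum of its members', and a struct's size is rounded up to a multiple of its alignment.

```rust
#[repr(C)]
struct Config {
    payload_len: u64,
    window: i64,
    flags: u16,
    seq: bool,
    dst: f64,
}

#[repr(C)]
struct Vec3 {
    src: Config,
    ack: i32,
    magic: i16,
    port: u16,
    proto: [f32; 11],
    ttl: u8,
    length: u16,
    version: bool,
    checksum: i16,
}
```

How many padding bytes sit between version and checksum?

Config: @0: payload_len [8B, align 8] → 8; @8: window [8B, align 8] → 16; @16: flags [2B, align 2] → 18; @18: seq [1B, align 1] → 19; +5 pad (align 8); @24: dst [8B, align 8] → 32; size 32, align 8
@0: src [32B, align 8] → 32
@32: ack [4B, align 4] → 36
@36: magic [2B, align 2] → 38
@38: port [2B, align 2] → 40
@40: proto [44B, align 4] → 84
@84: ttl [1B, align 1] → 85
+1 pad (align 2)
@86: length [2B, align 2] → 88
@88: version [1B, align 1] → 89
+1 pad (align 2)
@90: checksum [2B, align 2] → 92

1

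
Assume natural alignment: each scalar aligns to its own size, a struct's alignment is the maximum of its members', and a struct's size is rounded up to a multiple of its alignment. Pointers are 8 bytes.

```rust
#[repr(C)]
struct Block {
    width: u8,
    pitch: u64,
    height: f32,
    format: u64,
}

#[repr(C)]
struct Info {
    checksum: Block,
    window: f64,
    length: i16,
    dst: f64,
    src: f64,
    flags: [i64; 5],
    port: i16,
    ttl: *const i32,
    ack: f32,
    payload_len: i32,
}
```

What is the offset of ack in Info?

120

Block: width at 0 (size 1, align 1) → ends 1; pad 7 to align 8 for pitch; pitch at 8 (size 8, align 8) → ends 16; height at 16 (size 4, align 4) → ends 20; pad 4 to align 8 for format; format at 24 (size 8, align 8) → ends 32; total 32 bytes, alignment 8
checksum at 0 (size 32, align 8) → ends 32
window at 32 (size 8, align 8) → ends 40
length at 40 (size 2, align 2) → ends 42
pad 6 to align 8 for dst
dst at 48 (size 8, align 8) → ends 56
src at 56 (size 8, align 8) → ends 64
flags at 64 (size 40, align 8) → ends 104
port at 104 (size 2, align 2) → ends 106
pad 6 to align 8 for ttl
ttl at 112 (size 8, align 8) → ends 120
ack at 120 (size 4, align 4) → ends 124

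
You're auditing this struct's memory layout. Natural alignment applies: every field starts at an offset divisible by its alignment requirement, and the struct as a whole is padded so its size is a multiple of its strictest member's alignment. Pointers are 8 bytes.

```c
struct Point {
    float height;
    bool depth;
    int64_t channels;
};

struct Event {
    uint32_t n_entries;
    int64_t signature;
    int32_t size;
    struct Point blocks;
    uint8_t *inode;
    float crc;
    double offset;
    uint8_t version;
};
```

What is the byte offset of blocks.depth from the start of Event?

Point: @0: height [4B, align 4] → 4; @4: depth [1B, align 1] → 5; +3 pad (align 8); @8: channels [8B, align 8] → 16; size 16, align 8
@0: n_entries [4B, align 4] → 4
+4 pad (align 8)
@8: signature [8B, align 8] → 16
@16: size [4B, align 4] → 20
+4 pad (align 8)
@24: blocks [16B, align 8] → 40
within Point: depth at 4
24 + 4 = 28

28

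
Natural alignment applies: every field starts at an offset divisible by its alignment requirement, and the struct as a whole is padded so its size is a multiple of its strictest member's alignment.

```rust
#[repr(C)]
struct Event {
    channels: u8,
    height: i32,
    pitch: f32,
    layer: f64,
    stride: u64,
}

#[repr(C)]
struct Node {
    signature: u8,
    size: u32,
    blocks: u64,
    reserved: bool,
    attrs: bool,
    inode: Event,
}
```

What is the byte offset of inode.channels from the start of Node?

Event: channels at 0 (size 1, align 1) → ends 1; pad 3 to align 4 for height; height at 4 (size 4, align 4) → ends 8; pitch at 8 (size 4, align 4) → ends 12; pad 4 to align 8 for layer; layer at 16 (size 8, align 8) → ends 24; stride at 24 (size 8, align 8) → ends 32; total 32 bytes, alignment 8
signature at 0 (size 1, align 1) → ends 1
pad 3 to align 4 for size
size at 4 (size 4, align 4) → ends 8
blocks at 8 (size 8, align 8) → ends 16
reserved at 16 (size 1, align 1) → ends 17
attrs at 17 (size 1, align 1) → ends 18
pad 6 to align 8 for inode
inode at 24 (size 32, align 8) → ends 56
within Event: channels at 0
24 + 0 = 24

24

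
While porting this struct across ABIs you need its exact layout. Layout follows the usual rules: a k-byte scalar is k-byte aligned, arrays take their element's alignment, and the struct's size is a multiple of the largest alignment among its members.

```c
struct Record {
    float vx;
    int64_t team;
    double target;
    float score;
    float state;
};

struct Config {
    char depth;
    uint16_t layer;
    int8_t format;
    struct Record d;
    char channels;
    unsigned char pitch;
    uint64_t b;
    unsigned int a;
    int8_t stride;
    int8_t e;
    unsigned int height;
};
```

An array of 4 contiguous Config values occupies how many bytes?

Record: vx at 0 (size 4, align 4) → ends 4; pad 4 to align 8 for team; team at 8 (size 8, align 8) → ends 16; target at 16 (size 8, align 8) → ends 24; score at 24 (size 4, align 4) → ends 28; state at 28 (size 4, align 4) → ends 32; total 32 bytes, alignment 8
depth at 0 (size 1, align 1) → ends 1
pad 1 to align 2 for layer
layer at 2 (size 2, align 2) → ends 4
format at 4 (size 1, align 1) → ends 5
pad 3 to align 8 for d
d at 8 (size 32, align 8) → ends 40
channels at 40 (size 1, align 1) → ends 41
pitch at 41 (size 1, align 1) → ends 42
pad 6 to align 8 for b
b at 48 (size 8, align 8) → ends 56
a at 56 (size 4, align 4) → ends 60
stride at 60 (size 1, align 1) → ends 61
e at 61 (size 1, align 1) → ends 62
pad 2 to align 4 for height
height at 64 (size 4, align 4) → ends 68
tail pad 4 to reach multiple of 8
total 72 bytes, alignment 8
array of 4: 4 × 72 = 288

288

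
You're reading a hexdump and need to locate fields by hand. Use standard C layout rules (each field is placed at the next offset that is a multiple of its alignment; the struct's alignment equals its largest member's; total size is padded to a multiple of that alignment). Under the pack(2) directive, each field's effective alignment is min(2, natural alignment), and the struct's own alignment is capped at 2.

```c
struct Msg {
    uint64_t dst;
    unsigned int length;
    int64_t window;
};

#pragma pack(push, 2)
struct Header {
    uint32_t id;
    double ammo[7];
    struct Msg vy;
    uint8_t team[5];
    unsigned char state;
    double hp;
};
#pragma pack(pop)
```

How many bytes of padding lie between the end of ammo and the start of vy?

0

Msg: dst at 0 (size 8, align 8) → ends 8; length at 8 (size 4, align 4) → ends 12; pad 4 to align 8 for window; window at 16 (size 8, align 8) → ends 24; total 24 bytes, alignment 8
id at 0 (size 4, align 2) → ends 4
ammo at 4 (size 56, align 2) → ends 60
vy at 60 (size 24, align 2) → ends 84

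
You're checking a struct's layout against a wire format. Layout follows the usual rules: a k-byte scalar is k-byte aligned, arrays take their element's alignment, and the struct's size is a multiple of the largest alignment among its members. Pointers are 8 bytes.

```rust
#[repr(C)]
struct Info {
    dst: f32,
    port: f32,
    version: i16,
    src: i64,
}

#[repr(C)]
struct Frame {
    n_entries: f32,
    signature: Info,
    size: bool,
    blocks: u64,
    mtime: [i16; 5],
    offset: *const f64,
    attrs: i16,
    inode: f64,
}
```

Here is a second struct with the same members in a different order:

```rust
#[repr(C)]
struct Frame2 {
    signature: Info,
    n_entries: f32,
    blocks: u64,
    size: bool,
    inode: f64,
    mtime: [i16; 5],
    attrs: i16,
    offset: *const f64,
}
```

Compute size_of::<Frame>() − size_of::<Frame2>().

8

Info: @0: dst [4B, align 4] → 4; @4: port [4B, align 4] → 8; @8: version [2B, align 2] → 10; +6 pad (align 8); @16: src [8B, align 8] → 24; size 24, align 8
@0: n_entries [4B, align 4] → 4
+4 pad (align 8)
@8: signature [24B, align 8] → 32
@32: size [1B, align 1] → 33
+7 pad (align 8)
@40: blocks [8B, align 8] → 48
@48: mtime [10B, align 2] → 58
+6 pad (align 8)
@64: offset [8B, align 8] → 72
@72: attrs [2B, align 2] → 74
+6 pad (align 8)
@80: inode [8B, align 8] → 88
size 88, align 8
— Frame2 —
@0: signature [24B, align 8] → 24
@24: n_entries [4B, align 4] → 28
+4 pad (align 8)
@32: blocks [8B, align 8] → 40
@40: size [1B, align 1] → 41
+7 pad (align 8)
@48: inode [8B, align 8] → 56
@56: mtime [10B, align 2] → 66
@66: attrs [2B, align 2] → 68
+4 pad (align 8)
@72: offset [8B, align 8] → 80
size 80, align 8
88 − 80 = 8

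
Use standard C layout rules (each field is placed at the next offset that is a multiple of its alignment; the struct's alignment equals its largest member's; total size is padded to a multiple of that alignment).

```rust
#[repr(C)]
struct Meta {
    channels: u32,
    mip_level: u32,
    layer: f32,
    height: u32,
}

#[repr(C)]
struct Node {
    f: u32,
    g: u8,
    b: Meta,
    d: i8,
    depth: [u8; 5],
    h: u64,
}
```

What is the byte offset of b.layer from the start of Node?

16

Meta: 0..4  channels  (4B, 4-aligned); 4..8  mip_level  (4B, 4-aligned); 8..12  layer  (4B, 4-aligned); 12..16  height  (4B, 4-aligned); sizeof = 16, alignof = 4
0..4  f  (4B, 4-aligned)
4..5  g  (1B, 1-aligned)
5..8  -- padding (3B)
8..24  b  (16B, 4-aligned)
within Meta: layer at 8
8 + 8 = 16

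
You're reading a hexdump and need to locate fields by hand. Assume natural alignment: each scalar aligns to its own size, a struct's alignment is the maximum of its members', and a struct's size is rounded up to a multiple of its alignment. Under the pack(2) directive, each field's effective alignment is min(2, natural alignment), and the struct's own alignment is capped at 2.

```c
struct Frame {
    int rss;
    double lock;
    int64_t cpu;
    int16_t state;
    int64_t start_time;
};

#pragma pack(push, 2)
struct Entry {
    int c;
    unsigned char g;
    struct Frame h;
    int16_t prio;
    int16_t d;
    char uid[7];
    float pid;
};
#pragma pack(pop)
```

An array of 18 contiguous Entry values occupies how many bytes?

Frame: rss at 0 (size 4, align 4) → ends 4; pad 4 to align 8 for lock; lock at 8 (size 8, align 8) → ends 16; cpu at 16 (size 8, align 8) → ends 24; state at 24 (size 2, align 2) → ends 26; pad 6 to align 8 for start_time; start_time at 32 (size 8, align 8) → ends 40; total 40 bytes, alignment 8
c at 0 (size 4, align 2) → ends 4
g at 4 (size 1, align 1) → ends 5
pad 1 to align 2 for h
h at 6 (size 40, align 2) → ends 46
prio at 46 (size 2, align 2) → ends 48
d at 48 (size 2, align 2) → ends 50
uid at 50 (size 7, align 1) → ends 57
pad 1 to align 2 for pid
pid at 58 (size 4, align 2) → ends 62
total 62 bytes, alignment 2
array of 18: 18 × 62 = 1116

1116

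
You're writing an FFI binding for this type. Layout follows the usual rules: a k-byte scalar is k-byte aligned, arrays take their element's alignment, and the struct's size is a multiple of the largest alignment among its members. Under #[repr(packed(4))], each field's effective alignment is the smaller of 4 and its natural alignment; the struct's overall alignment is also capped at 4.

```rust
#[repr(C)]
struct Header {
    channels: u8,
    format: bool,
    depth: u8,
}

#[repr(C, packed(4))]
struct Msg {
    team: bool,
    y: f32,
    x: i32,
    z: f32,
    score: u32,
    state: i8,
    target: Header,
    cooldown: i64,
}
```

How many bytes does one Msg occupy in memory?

32

Header: @0: channels [1B, align 1] → 1; @1: format [1B, align 1] → 2; @2: depth [1B, align 1] → 3; size 3, align 1
@0: team [1B, align 1] → 1
+3 pad (align 4)
@4: y [4B, align 4] → 8
@8: x [4B, align 4] → 12
@12: z [4B, align 4] → 16
@16: score [4B, align 4] → 20
@20: state [1B, align 1] → 21
@21: target [3B, align 1] → 24
@24: cooldown [8B, align 4] → 32
size 32, align 4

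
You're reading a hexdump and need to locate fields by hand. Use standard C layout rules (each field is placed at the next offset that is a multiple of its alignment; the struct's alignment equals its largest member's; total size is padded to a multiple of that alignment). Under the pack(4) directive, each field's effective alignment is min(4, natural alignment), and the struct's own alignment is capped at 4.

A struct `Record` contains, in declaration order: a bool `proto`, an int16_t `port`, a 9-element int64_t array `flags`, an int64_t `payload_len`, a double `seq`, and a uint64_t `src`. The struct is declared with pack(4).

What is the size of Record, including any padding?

100 bytes

proto at 0 (size 1, align 1) → ends 1
pad 1 to align 2 for port
port at 2 (size 2, align 2) → ends 4
flags at 4 (size 72, align 4) → ends 76
payload_len at 76 (size 8, align 4) → ends 84
seq at 84 (size 8, align 4) → ends 92
src at 92 (size 8, align 4) → ends 100
total 100 bytes, alignment 4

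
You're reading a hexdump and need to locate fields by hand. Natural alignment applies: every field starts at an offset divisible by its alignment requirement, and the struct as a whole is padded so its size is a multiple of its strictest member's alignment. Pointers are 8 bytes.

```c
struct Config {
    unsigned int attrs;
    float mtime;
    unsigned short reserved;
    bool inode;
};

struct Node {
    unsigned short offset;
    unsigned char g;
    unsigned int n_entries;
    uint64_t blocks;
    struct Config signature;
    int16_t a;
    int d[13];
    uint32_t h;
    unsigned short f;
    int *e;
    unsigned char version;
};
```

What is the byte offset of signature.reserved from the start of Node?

24

Config: 0..4  attrs  (4B, 4-aligned); 4..8  mtime  (4B, 4-aligned); 8..10  reserved  (2B, 2-aligned); 10..11  inode  (1B, 1-aligned); 11..12  -- tail padding (1B); sizeof = 12, alignof = 4
0..2  offset  (2B, 2-aligned)
2..3  g  (1B, 1-aligned)
3..4  -- padding (1B)
4..8  n_entries  (4B, 4-aligned)
8..16  blocks  (8B, 8-aligned)
16..28  signature  (12B, 4-aligned)
within Config: reserved at 8
16 + 8 = 24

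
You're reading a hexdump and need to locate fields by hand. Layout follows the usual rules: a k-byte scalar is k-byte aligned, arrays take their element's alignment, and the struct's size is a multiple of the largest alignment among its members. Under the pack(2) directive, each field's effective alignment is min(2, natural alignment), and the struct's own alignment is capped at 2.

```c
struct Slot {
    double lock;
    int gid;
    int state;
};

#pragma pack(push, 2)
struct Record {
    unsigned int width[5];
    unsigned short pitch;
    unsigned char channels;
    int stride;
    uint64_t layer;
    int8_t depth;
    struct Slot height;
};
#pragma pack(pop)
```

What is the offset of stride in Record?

24

Slot: lock at 0 (size 8, align 8) → ends 8; gid at 8 (size 4, align 4) → ends 12; state at 12 (size 4, align 4) → ends 16; total 16 bytes, alignment 8
width at 0 (size 20, align 2) → ends 20
pitch at 20 (size 2, align 2) → ends 22
channels at 22 (size 1, align 1) → ends 23
pad 1 to align 2 for stride
stride at 24 (size 4, align 2) → ends 28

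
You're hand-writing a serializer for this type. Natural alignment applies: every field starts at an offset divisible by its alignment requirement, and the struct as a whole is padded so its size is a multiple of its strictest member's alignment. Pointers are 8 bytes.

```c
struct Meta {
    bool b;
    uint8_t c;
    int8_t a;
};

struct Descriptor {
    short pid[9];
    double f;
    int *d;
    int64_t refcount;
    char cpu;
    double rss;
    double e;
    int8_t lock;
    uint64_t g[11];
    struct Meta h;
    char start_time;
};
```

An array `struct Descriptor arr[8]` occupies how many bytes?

Meta: @0: b [1B, align 1] → 1; @1: c [1B, align 1] → 2; @2: a [1B, align 1] → 3; size 3, align 1
@0: pid [18B, align 2] → 18
+6 pad (align 8)
@24: f [8B, align 8] → 32
@32: d [8B, align 8] → 40
@40: refcount [8B, align 8] → 48
@48: cpu [1B, align 1] → 49
+7 pad (align 8)
@56: rss [8B, align 8] → 64
@64: e [8B, align 8] → 72
@72: lock [1B, align 1] → 73
+7 pad (align 8)
@80: g [88B, align 8] → 168
@168: h [3B, align 1] → 171
@171: start_time [1B, align 1] → 172
+4 tail pad (align 8)
size 176, align 8
array of 8: 8 × 176 = 1408

1408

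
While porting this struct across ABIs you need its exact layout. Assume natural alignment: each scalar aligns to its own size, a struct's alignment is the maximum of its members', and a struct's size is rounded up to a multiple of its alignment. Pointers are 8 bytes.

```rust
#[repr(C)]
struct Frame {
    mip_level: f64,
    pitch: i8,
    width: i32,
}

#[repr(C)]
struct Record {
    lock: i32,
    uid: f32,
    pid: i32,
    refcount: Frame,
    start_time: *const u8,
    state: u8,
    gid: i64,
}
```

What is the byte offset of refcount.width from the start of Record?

28

Frame: @0: mip_level [8B, align 8] → 8; @8: pitch [1B, align 1] → 9; +3 pad (align 4); @12: width [4B, align 4] → 16; size 16, align 8
@0: lock [4B, align 4] → 4
@4: uid [4B, align 4] → 8
@8: pid [4B, align 4] → 12
+4 pad (align 8)
@16: refcount [16B, align 8] → 32
within Frame: width at 12
16 + 12 = 28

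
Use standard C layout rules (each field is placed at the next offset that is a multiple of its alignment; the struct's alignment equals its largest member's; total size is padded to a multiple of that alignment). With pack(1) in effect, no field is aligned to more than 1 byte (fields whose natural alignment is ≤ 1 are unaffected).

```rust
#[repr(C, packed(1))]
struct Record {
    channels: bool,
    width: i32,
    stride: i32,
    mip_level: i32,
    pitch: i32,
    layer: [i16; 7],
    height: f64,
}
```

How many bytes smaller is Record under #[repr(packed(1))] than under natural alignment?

9

natural layout:
  0..1  channels  (1B, 1-aligned)
  1..4  -- padding (3B)
  4..8  width  (4B, 4-aligned)
  8..12  stride  (4B, 4-aligned)
  12..16  mip_level  (4B, 4-aligned)
  16..20  pitch  (4B, 4-aligned)
  20..34  layer  (14B, 2-aligned)
  34..40  -- padding (6B)
  40..48  height  (8B, 8-aligned)
  sizeof = 48, alignof = 8
packed(1) layout:
  0..1  channels  (1B, 1-aligned)
  1..5  width  (4B, 1-aligned)
  5..9  stride  (4B, 1-aligned)
  9..13  mip_level  (4B, 1-aligned)
  13..17  pitch  (4B, 1-aligned)
  17..31  layer  (14B, 1-aligned)
  31..39  height  (8B, 1-aligned)
  sizeof = 39, alignof = 1
48 − 39 = 9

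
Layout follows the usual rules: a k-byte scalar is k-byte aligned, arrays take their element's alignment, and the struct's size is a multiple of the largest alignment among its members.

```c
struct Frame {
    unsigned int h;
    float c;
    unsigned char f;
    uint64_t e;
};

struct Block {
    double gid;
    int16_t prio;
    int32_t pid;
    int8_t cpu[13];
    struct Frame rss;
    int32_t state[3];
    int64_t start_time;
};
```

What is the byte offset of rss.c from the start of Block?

36

Frame: 0..4  h  (4B, 4-aligned); 4..8  c  (4B, 4-aligned); 8..9  f  (1B, 1-aligned); 9..16  -- padding (7B); 16..24  e  (8B, 8-aligned); sizeof = 24, alignof = 8
0..8  gid  (8B, 8-aligned)
8..10  prio  (2B, 2-aligned)
10..12  -- padding (2B)
12..16  pid  (4B, 4-aligned)
16..29  cpu  (13B, 1-aligned)
29..32  -- padding (3B)
32..56  rss  (24B, 8-aligned)
within Frame: c at 4
32 + 4 = 36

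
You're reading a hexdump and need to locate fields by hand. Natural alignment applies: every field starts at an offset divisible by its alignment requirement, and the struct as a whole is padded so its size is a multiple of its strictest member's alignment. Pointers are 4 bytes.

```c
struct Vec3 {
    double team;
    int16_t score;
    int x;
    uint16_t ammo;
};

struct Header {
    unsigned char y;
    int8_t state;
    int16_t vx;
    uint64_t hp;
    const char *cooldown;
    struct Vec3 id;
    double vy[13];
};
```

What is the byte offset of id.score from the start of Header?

Vec3: 0..8  team  (8B, 8-aligned); 8..10  score  (2B, 2-aligned); 10..12  -- padding (2B); 12..16  x  (4B, 4-aligned); 16..18  ammo  (2B, 2-aligned); 18..24  -- tail padding (6B); sizeof = 24, alignof = 8
0..1  y  (1B, 1-aligned)
1..2  state  (1B, 1-aligned)
2..4  vx  (2B, 2-aligned)
4..8  -- padding (4B)
8..16  hp  (8B, 8-aligned)
16..20  cooldown  (4B, 4-aligned)
20..24  -- padding (4B)
24..48  id  (24B, 8-aligned)
within Vec3: score at 8
24 + 8 = 32

32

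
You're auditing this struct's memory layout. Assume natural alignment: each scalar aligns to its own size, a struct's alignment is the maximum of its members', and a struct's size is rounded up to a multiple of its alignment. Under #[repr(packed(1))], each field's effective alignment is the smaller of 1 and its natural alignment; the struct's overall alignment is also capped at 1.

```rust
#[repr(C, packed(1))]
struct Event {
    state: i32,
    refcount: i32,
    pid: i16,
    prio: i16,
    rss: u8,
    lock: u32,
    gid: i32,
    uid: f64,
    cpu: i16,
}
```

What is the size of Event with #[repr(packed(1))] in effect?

31

0..4  state  (4B, 1-aligned)
4..8  refcount  (4B, 1-aligned)
8..10  pid  (2B, 1-aligned)
10..12  prio  (2B, 1-aligned)
12..13  rss  (1B, 1-aligned)
13..17  lock  (4B, 1-aligned)
17..21  gid  (4B, 1-aligned)
21..29  uid  (8B, 1-aligned)
29..31  cpu  (2B, 1-aligned)
sizeof = 31, alignof = 1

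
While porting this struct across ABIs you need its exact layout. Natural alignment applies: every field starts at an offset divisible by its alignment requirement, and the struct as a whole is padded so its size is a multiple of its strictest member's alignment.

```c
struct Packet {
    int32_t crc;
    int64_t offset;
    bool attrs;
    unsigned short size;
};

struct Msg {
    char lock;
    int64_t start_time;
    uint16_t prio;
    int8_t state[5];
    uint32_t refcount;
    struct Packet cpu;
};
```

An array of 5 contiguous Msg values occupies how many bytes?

280

Packet: crc at 0 (size 4, align 4) → ends 4; pad 4 to align 8 for offset; offset at 8 (size 8, align 8) → ends 16; attrs at 16 (size 1, align 1) → ends 17; pad 1 to align 2 for size; size at 18 (size 2, align 2) → ends 20; tail pad 4 to reach multiple of 8; total 24 bytes, alignment 8
lock at 0 (size 1, align 1) → ends 1
pad 7 to align 8 for start_time
start_time at 8 (size 8, align 8) → ends 16
prio at 16 (size 2, align 2) → ends 18
state at 18 (size 5, align 1) → ends 23
pad 1 to align 4 for refcount
refcount at 24 (size 4, align 4) → ends 28
pad 4 to align 8 for cpu
cpu at 32 (size 24, align 8) → ends 56
total 56 bytes, alignment 8
array of 5: 5 × 56 = 280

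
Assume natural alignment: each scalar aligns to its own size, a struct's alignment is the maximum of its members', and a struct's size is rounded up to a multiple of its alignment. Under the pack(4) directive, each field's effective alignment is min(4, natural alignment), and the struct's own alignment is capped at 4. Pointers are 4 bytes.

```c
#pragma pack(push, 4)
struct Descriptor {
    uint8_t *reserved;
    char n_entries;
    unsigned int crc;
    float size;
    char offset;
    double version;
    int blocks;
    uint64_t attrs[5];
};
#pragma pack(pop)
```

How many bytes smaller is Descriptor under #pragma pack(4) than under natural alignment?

natural layout:
  0..4  reserved  (4B, 4-aligned)
  4..5  n_entries  (1B, 1-aligned)
  5..8  -- padding (3B)
  8..12  crc  (4B, 4-aligned)
  12..16  size  (4B, 4-aligned)
  16..17  offset  (1B, 1-aligned)
  17..24  -- padding (7B)
  24..32  version  (8B, 8-aligned)
  32..36  blocks  (4B, 4-aligned)
  36..40  -- padding (4B)
  40..80  attrs  (40B, 8-aligned)
  sizeof = 80, alignof = 8
packed(4) layout:
  0..4  reserved  (4B, 4-aligned)
  4..5  n_entries  (1B, 1-aligned)
  5..8  -- padding (3B)
  8..12  crc  (4B, 4-aligned)
  12..16  size  (4B, 4-aligned)
  16..17  offset  (1B, 1-aligned)
  17..20  -- padding (3B)
  20..28  version  (8B, 4-aligned)
  28..32  blocks  (4B, 4-aligned)
  32..72  attrs  (40B, 4-aligned)
  sizeof = 72, alignof = 4
80 − 72 = 8

8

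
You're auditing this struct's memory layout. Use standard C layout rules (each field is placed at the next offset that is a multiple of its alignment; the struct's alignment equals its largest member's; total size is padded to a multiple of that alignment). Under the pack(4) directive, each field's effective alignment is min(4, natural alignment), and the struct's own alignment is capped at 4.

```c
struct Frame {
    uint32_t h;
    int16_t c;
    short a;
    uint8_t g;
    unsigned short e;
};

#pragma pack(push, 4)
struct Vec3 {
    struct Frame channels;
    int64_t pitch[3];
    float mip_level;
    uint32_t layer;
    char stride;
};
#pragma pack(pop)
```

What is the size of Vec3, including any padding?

48

Frame: @0: h [4B, align 4] → 4; @4: c [2B, align 2] → 6; @6: a [2B, align 2] → 8; @8: g [1B, align 1] → 9; +1 pad (align 2); @10: e [2B, align 2] → 12; size 12, align 4
@0: channels [12B, align 4] → 12
@12: pitch [24B, align 4] → 36
@36: mip_level [4B, align 4] → 40
@40: layer [4B, align 4] → 44
@44: stride [1B, align 1] → 45
+3 tail pad (align 4)
size 48, align 4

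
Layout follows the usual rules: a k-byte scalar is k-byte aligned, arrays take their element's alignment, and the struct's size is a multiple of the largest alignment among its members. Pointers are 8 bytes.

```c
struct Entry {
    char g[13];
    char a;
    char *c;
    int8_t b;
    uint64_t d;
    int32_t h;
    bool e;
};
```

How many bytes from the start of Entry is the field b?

@0: g [13B, align 1] → 13
@13: a [1B, align 1] → 14
+2 pad (align 8)
@16: c [8B, align 8] → 24
@24: b [1B, align 1] → 25

24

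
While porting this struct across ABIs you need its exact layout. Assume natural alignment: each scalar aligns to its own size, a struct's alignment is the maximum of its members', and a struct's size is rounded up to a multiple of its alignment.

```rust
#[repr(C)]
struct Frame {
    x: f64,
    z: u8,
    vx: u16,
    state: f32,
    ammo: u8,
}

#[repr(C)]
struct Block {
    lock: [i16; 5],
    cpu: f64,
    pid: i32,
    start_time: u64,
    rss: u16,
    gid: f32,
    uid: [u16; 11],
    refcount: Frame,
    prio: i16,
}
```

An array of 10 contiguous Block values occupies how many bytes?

Frame: 0..8  x  (8B, 8-aligned); 8..9  z  (1B, 1-aligned); 9..10  -- padding (1B); 10..12  vx  (2B, 2-aligned); 12..16  state  (4B, 4-aligned); 16..17  ammo  (1B, 1-aligned); 17..24  -- tail padding (7B); sizeof = 24, alignof = 8
0..10  lock  (10B, 2-aligned)
10..16  -- padding (6B)
16..24  cpu  (8B, 8-aligned)
24..28  pid  (4B, 4-aligned)
28..32  -- padding (4B)
32..40  start_time  (8B, 8-aligned)
40..42  rss  (2B, 2-aligned)
42..44  -- padding (2B)
44..48  gid  (4B, 4-aligned)
48..70  uid  (22B, 2-aligned)
70..72  -- padding (2B)
72..96  refcount  (24B, 8-aligned)
96..98  prio  (2B, 2-aligned)
98..104  -- tail padding (6B)
sizeof = 104, alignof = 8
array of 10: 10 × 104 = 1040

1040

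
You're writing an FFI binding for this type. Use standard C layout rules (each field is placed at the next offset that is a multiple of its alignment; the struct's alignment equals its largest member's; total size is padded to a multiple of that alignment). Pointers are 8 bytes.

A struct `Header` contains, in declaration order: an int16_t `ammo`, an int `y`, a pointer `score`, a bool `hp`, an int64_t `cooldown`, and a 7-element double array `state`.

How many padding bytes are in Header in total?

9

@0: ammo [2B, align 2] → 2
+2 pad (align 4)
@4: y [4B, align 4] → 8
@8: score [8B, align 8] → 16
@16: hp [1B, align 1] → 17
+7 pad (align 8)
@24: cooldown [8B, align 8] → 32
@32: state [56B, align 8] → 88
size 88, align 8
data bytes 79, size 88 → padding 9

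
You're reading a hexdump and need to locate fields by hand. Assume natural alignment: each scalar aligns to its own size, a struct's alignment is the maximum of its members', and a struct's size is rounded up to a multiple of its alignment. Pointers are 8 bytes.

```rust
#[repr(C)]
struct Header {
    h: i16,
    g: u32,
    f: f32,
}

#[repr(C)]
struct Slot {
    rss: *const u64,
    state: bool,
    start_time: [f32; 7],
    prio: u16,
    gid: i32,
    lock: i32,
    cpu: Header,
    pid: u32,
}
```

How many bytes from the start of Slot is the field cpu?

Header: h at 0 (size 2, align 2) → ends 2; pad 2 to align 4 for g; g at 4 (size 4, align 4) → ends 8; f at 8 (size 4, align 4) → ends 12; total 12 bytes, alignment 4
rss at 0 (size 8, align 8) → ends 8
state at 8 (size 1, align 1) → ends 9
pad 3 to align 4 for start_time
start_time at 12 (size 28, align 4) → ends 40
prio at 40 (size 2, align 2) → ends 42
pad 2 to align 4 for gid
gid at 44 (size 4, align 4) → ends 48
lock at 48 (size 4, align 4) → ends 52
cpu at 52 (size 12, align 4) → ends 64

52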